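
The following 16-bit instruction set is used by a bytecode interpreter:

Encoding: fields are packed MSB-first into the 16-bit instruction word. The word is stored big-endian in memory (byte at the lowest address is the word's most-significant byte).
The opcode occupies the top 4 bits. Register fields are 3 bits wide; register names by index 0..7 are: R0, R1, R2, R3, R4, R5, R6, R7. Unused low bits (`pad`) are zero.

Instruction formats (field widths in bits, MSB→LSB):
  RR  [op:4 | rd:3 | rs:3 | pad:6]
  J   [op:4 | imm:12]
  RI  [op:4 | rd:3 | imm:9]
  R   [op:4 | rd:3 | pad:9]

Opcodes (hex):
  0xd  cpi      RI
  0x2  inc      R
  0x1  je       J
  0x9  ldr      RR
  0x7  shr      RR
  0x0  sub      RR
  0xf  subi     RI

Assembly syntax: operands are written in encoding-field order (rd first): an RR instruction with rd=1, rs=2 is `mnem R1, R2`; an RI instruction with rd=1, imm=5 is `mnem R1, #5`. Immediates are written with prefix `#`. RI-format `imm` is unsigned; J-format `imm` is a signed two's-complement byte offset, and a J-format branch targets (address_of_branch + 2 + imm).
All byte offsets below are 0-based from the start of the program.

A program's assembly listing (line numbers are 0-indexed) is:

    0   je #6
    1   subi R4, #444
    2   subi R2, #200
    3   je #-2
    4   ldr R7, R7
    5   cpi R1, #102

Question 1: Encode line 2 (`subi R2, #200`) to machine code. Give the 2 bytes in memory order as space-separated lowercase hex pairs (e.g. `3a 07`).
f4 c8

2. subi fields op=0xf:4|rd=2:3|imm=200:9 → word f4c8h → f4 c8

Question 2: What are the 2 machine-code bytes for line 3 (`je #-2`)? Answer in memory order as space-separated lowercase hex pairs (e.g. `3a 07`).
3. je fields op=0x1:4|imm=-2:12 → word 1ffeh → 1f fe

1f fe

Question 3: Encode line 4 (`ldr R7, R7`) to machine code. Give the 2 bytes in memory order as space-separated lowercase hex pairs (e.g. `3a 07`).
line 4 (ldr): pack op=0x9:4|rd=7:3|rs=7:3|pad=0:6 = 0x9fc0; big→ 9f c0

9f c0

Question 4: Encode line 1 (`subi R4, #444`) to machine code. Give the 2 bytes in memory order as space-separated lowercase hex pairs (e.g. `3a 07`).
L1: subi op=0xf:4|rd=4:3|imm=444:9 ⇒ 0xf9bc ⇒ big f9 bc

f9 bc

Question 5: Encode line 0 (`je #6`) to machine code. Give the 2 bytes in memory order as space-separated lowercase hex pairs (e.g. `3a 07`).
10 06

0. je fields op=0x1:4|imm=6:12 → word 1006h → 10 06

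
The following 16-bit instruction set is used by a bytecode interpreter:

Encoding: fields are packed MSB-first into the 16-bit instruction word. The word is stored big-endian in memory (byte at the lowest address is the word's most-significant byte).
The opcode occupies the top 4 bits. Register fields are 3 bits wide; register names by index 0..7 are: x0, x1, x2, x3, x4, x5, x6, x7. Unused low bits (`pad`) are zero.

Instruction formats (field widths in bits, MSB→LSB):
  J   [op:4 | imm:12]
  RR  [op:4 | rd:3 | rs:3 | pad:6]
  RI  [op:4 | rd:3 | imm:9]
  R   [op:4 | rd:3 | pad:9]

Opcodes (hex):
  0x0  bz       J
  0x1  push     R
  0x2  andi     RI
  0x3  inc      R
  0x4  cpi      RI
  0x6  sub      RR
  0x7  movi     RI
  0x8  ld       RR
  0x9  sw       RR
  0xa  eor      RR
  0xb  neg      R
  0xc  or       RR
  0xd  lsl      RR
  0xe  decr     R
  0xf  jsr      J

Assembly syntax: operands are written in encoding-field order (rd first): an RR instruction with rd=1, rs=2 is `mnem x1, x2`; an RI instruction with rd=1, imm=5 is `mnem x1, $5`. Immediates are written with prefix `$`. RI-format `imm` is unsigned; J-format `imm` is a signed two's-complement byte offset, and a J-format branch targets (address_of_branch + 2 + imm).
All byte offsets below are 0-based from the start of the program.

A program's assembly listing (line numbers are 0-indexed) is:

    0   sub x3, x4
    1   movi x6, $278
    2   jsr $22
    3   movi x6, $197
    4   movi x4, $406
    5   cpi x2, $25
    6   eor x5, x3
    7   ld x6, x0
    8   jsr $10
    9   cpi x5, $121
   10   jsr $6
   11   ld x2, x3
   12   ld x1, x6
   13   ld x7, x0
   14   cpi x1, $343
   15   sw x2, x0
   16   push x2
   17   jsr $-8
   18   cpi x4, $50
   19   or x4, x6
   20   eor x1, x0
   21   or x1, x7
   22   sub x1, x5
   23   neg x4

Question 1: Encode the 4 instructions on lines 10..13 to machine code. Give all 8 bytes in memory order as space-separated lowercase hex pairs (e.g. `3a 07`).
L10: jsr op=0xf:4|imm=6:12 ⇒ 0xf006 ⇒ big f0 06
L11: ld op=0x8:4|rd=2:3|rs=3:3|pad=0:6 ⇒ 0x84c0 ⇒ big 84 c0
L12: ld op=0x8:4|rd=1:3|rs=6:3|pad=0:6 ⇒ 0x8380 ⇒ big 83 80
L13: ld op=0x8:4|rd=7:3|rs=0:3|pad=0:6 ⇒ 0x8e00 ⇒ big 8e 00

f0 06 84 c0 83 80 8e 00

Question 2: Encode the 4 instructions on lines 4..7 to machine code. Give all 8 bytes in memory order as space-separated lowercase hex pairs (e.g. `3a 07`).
L4: movi op=0x7:4|rd=4:3|imm=406:9 ⇒ 0x7996 ⇒ big 79 96
L5: cpi op=0x4:4|rd=2:3|imm=25:9 ⇒ 0x4419 ⇒ big 44 19
L6: eor op=0xa:4|rd=5:3|rs=3:3|pad=0:6 ⇒ 0xaac0 ⇒ big aa c0
L7: ld op=0x8:4|rd=6:3|rs=0:3|pad=0:6 ⇒ 0x8c00 ⇒ big 8c 00

79 96 44 19 aa c0 8c 00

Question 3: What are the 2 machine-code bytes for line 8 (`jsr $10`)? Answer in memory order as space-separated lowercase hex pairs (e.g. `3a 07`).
8. jsr fields op=0xf:4|imm=10:12 → word f00ah → f0 0a

f0 0a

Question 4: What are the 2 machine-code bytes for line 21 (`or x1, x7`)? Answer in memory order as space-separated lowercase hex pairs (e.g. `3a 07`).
c3 c0

21. or fields op=0xc:4|rd=1:3|rs=7:3|pad=0:6 → word c3c0h → c3 c0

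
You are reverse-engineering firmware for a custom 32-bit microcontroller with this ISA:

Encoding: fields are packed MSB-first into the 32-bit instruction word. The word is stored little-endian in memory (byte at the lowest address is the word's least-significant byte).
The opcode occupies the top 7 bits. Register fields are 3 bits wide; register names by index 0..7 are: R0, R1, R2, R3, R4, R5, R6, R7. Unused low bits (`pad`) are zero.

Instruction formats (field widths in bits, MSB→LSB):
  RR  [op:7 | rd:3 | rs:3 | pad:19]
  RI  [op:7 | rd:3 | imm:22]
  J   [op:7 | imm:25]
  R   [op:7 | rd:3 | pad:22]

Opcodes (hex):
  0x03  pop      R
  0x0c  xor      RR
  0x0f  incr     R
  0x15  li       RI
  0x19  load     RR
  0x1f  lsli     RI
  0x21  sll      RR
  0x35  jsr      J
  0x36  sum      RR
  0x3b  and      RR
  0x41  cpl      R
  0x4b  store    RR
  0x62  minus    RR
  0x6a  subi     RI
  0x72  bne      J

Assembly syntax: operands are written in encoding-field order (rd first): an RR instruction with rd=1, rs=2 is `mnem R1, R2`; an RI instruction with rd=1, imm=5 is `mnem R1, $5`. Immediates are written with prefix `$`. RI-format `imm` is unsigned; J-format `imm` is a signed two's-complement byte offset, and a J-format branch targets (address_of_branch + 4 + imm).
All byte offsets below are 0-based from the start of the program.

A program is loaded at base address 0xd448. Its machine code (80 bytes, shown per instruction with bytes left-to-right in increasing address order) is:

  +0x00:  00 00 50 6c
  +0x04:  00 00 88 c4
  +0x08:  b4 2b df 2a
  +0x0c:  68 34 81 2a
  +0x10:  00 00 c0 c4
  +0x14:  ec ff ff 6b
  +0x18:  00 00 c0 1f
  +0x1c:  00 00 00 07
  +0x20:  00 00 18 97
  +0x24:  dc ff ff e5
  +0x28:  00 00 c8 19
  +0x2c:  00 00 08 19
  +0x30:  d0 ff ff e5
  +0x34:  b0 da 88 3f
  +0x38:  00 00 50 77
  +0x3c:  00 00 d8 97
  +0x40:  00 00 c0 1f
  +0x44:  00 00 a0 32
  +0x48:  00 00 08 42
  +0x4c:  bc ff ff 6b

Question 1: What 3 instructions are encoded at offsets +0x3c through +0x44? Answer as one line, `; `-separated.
store R7, R3; incr R7; load R2, R4

[3c] 00 00 d8 97 → 0x97d80000
  opcode bits[31:25]=0x4b: store/RR
  rd: (w>>22)&0x7=0x7 → R7
  rs: (w>>19)&0x7=0x3 → R3
[40] 00 00 c0 1f → 0x1fc00000
  opcode bits[31:25]=0xf: incr/R
  rd: (w>>22)&0x7=0x7 → R7
[44] 00 00 a0 32 → 0x32a00000
  opcode bits[31:25]=0x19: load/RR
  rd: (w>>22)&0x7=0x2 → R2
  rs: (w>>19)&0x7=0x4 → R4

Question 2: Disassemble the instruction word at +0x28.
xor R7, R1

+0x28: 00 00 c8 19 ⇒ word 0x19c80000 (little)
  op=0x19c80000>>25=0xc ⇒ xor (RR)
  rd@[24:22]=0x7 ⇒ R7
  rs@[21:19]=0x1 ⇒ R1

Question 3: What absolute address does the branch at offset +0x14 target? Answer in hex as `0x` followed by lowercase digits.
off 0x14: read ec ff ff 6b as little → 0x6bffffec
  top 7b → 0x35 → jsr [J]
  imm@[24:0]=0x1ffffec (s25→-20) ⇒ $-20
  target = base 0xd448 + off 0x14 + 4 + imm -20 = 0xd44c

0xd44c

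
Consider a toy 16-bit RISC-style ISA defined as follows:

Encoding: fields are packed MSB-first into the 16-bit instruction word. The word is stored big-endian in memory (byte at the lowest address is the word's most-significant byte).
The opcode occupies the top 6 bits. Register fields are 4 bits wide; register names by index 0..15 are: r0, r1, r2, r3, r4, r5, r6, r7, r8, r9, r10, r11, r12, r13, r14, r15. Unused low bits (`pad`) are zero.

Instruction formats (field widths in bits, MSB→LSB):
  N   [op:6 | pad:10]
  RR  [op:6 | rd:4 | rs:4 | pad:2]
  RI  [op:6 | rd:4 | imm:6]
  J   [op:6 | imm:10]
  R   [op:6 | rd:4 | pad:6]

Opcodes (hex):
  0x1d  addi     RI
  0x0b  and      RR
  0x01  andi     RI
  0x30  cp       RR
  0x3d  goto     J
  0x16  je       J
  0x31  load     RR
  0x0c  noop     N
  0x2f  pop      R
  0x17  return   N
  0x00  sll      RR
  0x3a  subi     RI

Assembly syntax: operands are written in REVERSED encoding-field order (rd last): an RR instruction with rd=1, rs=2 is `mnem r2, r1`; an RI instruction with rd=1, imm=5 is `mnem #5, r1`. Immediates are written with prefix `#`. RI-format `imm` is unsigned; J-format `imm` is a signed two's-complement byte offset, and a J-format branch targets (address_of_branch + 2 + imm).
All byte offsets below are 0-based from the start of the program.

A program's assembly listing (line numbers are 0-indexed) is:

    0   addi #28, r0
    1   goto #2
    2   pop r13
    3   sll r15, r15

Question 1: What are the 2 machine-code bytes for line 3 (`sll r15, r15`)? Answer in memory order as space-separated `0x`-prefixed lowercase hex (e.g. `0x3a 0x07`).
L3: sll op=0x0:6|rd=15:4|rs=15:4|pad=0:2 ⇒ 0x03fc ⇒ big 03 fc

0x03 0xfc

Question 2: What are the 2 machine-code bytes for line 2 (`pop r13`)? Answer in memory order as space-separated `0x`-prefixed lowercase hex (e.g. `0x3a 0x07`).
0xbf 0x40

line 2 (pop): pack op=0x2f:6|rd=13:4|pad=0:6 = 0xbf40; big→ bf 40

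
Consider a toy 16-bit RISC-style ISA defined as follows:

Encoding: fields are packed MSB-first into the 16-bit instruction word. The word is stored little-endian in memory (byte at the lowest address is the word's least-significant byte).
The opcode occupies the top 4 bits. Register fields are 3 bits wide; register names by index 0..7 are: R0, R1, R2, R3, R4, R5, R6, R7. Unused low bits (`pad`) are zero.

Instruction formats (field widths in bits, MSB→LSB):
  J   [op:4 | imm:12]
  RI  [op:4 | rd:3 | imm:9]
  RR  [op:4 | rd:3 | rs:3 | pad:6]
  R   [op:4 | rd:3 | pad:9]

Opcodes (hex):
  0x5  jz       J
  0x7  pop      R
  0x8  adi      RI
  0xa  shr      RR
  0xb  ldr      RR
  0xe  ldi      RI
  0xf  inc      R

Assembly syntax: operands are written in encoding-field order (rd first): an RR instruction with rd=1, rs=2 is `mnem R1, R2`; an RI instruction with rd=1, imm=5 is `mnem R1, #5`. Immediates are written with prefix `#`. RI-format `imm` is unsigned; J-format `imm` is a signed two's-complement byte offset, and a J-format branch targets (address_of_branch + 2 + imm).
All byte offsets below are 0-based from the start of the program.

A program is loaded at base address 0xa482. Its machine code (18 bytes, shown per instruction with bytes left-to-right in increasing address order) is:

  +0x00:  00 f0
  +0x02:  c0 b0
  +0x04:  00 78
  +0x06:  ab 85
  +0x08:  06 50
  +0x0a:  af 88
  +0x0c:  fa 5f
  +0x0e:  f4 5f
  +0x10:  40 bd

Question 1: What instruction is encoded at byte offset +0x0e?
jz #-12

off 0x0e: read f4 5f as little → 0x5ff4
  opcode bits[15:12]=0x5: jz/J
  [11:0] imm=4084 (s12→-12) = #-12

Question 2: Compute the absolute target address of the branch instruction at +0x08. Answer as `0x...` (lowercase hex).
+0x08: 06 50 ⇒ word 0x5006 (little)
  opcode bits[15:12]=0x5: jz/J
  imm@[11:0]=0x6 ⇒ #6
  target = base 0xa482 + off 0x08 + 2 + imm 6 = 0xa492

0xa492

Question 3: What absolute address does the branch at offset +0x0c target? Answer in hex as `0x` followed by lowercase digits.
0xa48a

[0c] fa 5f → 0x5ffa
  top 4b → 0x5 → jz [J]
  imm: (w>>0)&0xfff=0xffa (s12→-6) → #-6
  target = base 0xa482 + off 0x0c + 2 + imm -6 = 0xa48a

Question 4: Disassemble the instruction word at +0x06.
adi R2, #427

+0x06: ab 85 ⇒ word 0x85ab (little)
  top 4b → 0x8 → adi [RI]
  [11:9] rd=2 = R2
  [8:0] imm=427 = #427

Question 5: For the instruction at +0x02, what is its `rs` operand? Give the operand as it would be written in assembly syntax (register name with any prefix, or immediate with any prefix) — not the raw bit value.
R3

off 0x02: read c0 b0 as little → 0xb0c0
  top 4b → 0xb → ldr [RR]
  [11:9] rd=0 = R0
  [8:6] rs=3 = R3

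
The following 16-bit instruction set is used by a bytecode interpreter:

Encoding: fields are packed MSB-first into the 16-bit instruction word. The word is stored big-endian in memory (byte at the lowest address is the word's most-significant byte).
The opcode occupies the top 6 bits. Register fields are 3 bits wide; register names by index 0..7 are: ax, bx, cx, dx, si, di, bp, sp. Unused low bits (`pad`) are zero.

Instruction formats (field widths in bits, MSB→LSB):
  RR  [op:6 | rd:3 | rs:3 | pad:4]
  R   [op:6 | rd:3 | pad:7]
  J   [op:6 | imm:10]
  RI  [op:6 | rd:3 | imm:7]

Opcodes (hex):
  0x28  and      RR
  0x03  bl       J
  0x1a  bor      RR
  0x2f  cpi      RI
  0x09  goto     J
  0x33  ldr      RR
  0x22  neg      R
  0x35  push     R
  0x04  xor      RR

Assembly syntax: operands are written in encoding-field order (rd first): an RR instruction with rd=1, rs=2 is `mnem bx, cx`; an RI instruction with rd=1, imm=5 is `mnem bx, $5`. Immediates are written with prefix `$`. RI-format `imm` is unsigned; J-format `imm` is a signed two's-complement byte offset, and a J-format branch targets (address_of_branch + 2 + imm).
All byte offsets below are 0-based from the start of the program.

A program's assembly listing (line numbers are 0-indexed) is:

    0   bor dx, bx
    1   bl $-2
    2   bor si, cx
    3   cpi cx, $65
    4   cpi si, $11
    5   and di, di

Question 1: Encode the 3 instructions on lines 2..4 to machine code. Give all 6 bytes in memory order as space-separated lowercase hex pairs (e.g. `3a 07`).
6a 20 bd 41 be 0b

line 2 (bor): pack op=0x1a:6|rd=4:3|rs=2:3|pad=0:4 = 0x6a20; big→ 6a 20
line 3 (cpi): pack op=0x2f:6|rd=2:3|imm=65:7 = 0xbd41; big→ bd 41
line 4 (cpi): pack op=0x2f:6|rd=4:3|imm=11:7 = 0xbe0b; big→ be 0b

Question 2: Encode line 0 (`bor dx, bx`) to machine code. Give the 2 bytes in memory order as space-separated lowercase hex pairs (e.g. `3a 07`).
L0: bor op=0x1a:6|rd=3:3|rs=1:3|pad=0:4 ⇒ 0x6990 ⇒ big 69 90

69 90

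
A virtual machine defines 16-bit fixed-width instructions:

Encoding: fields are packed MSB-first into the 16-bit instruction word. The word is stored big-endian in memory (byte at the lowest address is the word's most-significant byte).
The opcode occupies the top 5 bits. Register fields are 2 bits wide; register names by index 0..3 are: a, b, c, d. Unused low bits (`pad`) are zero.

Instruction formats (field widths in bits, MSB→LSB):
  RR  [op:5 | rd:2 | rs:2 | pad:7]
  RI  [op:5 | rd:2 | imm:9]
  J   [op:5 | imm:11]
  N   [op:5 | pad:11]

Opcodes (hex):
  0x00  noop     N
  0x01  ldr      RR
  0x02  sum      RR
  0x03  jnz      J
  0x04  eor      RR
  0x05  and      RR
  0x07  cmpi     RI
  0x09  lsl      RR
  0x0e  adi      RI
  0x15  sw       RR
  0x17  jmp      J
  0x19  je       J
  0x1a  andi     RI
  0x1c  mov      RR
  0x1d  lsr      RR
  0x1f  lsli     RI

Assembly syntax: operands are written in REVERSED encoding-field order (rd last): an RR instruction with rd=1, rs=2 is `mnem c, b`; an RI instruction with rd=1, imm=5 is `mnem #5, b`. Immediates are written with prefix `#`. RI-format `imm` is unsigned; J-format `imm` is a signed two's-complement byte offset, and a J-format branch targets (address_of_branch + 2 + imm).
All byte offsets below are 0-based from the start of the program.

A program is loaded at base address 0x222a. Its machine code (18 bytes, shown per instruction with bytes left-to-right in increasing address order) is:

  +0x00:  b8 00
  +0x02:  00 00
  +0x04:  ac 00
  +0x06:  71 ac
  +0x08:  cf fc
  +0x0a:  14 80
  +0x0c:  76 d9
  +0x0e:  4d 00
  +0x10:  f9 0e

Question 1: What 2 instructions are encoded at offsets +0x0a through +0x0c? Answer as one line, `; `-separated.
sum b, c; adi #217, d

@+0a  big-endian(14 80) = 0x1480
  opcode bits[15:11]=0x2: sum/RR
  rd@[10:9]=0x2 ⇒ c
  rs@[8:7]=0x1 ⇒ b
@+0c  big-endian(76 d9) = 0x76d9
  opcode bits[15:11]=0xe: adi/RI
  rd@[10:9]=0x3 ⇒ d
  imm@[8:0]=0xd9 ⇒ #217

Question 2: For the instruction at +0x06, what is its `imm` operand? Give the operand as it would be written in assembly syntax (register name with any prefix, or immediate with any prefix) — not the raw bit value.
#428

@+06  big-endian(71 ac) = 0x71ac
  op=0x71ac>>11=0xe ⇒ adi (RI)
  rd@[10:9]=0x0 ⇒ a
  imm@[8:0]=0x1ac ⇒ #428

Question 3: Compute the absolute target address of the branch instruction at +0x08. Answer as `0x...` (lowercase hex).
off 0x08: read cf fc as big → 0xcffc
  top 5b → 0x19 → je [J]
  imm@[10:0]=0x7fc (s11→-4) ⇒ #-4
  target = base 0x222a + off 0x08 + 2 + imm -4 = 0x2230

0x2230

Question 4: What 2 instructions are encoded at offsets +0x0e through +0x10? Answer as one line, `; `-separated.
lsl c, c; lsli #270, a

@+0e  big-endian(4d 00) = 0x4d00
  opcode bits[15:11]=0x9: lsl/RR
  rd@[10:9]=0x2 ⇒ c
  rs@[8:7]=0x2 ⇒ c
@+10  big-endian(f9 0e) = 0xf90e
  opcode bits[15:11]=0x1f: lsli/RI
  rd@[10:9]=0x0 ⇒ a
  imm@[8:0]=0x10e ⇒ #270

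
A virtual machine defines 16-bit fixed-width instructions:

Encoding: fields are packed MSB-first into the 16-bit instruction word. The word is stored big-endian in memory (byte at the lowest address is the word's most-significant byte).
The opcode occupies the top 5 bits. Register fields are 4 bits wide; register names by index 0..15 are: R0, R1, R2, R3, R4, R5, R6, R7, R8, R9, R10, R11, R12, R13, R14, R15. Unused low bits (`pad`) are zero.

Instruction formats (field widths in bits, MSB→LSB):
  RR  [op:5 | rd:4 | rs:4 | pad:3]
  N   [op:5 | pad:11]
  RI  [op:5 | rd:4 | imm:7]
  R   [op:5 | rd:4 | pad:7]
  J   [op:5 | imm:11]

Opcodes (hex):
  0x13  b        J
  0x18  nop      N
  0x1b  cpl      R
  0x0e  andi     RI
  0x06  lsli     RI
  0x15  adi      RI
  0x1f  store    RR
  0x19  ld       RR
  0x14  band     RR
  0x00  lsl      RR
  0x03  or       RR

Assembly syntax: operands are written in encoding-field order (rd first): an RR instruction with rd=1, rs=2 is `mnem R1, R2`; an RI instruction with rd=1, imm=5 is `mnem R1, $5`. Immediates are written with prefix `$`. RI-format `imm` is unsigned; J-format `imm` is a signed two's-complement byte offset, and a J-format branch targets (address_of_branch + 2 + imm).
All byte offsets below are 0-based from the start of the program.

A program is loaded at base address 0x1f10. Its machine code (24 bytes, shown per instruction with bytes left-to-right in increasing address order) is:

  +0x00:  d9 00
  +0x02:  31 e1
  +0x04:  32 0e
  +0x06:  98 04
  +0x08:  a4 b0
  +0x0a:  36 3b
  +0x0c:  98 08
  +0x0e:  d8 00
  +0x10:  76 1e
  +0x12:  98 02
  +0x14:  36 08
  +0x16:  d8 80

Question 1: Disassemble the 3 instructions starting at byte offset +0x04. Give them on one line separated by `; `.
+0x04: 32 0e ⇒ word 0x320e (big)
  opcode bits[15:11]=0x6: lsli/RI
  rd@[10:7]=0x4 ⇒ R4
  imm@[6:0]=0xe ⇒ $14
+0x06: 98 04 ⇒ word 0x9804 (big)
  opcode bits[15:11]=0x13: b/J
  imm@[10:0]=0x4 ⇒ $4
+0x08: a4 b0 ⇒ word 0xa4b0 (big)
  opcode bits[15:11]=0x14: band/RR
  rd@[10:7]=0x9 ⇒ R9
  rs@[6:3]=0x6 ⇒ R6

lsli R4, $14; b $4; band R9, R6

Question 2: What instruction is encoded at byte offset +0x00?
cpl R2

[00] d9 00 → 0xd900
  op=0xd900>>11=0x1b ⇒ cpl (R)
  rd@[10:7]=0x2 ⇒ R2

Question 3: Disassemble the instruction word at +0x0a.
lsli R12, $59

@+0a  big-endian(36 3b) = 0x363b
  top 5b → 0x6 → lsli [RI]
  [10:7] rd=12 = R12
  [6:0] imm=59 = $59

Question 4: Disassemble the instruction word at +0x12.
b $2

[12] 98 02 → 0x9802
  opcode bits[15:11]=0x13: b/J
  imm: (w>>0)&0x7ff=0x2 → $2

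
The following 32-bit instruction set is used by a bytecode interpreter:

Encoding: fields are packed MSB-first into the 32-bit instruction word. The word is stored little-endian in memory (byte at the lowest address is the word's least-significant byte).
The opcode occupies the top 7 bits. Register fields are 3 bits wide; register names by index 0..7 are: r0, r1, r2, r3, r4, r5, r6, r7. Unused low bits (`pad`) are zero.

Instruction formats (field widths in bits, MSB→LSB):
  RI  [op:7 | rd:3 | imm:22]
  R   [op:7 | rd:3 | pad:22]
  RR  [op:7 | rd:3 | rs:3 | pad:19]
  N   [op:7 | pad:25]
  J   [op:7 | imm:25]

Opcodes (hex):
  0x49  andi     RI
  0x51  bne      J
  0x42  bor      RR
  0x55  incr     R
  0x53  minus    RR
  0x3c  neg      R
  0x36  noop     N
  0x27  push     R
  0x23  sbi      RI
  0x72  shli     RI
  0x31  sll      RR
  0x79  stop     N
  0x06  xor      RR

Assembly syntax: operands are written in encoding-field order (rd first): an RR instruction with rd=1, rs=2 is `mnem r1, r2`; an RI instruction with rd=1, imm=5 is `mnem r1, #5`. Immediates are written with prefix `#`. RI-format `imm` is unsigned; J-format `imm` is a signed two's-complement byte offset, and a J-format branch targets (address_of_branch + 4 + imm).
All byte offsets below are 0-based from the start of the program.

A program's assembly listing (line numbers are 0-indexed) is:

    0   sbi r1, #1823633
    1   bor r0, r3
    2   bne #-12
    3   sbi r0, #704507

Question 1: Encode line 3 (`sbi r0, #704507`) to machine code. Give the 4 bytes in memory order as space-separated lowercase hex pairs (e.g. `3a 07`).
fb bf 0a 46

L3: sbi op=0x23:7|rd=0:3|imm=704507:22 ⇒ 0x460abffb ⇒ little fb bf 0a 46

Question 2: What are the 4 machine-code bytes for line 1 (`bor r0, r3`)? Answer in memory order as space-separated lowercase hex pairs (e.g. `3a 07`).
00 00 18 84

line 1 (bor): pack op=0x42:7|rd=0:3|rs=3:3|pad=0:19 = 0x84180000; little→ 00 00 18 84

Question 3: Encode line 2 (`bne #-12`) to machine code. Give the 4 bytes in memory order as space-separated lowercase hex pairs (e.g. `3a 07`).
f4 ff ff a3

2. bne fields op=0x51:7|imm=-12:25 → word a3fffff4h → f4 ff ff a3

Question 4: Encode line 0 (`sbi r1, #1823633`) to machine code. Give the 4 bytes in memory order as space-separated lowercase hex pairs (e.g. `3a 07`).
line 0 (sbi): pack op=0x23:7|rd=1:3|imm=1823633:22 = 0x465bd391; little→ 91 d3 5b 46

91 d3 5b 46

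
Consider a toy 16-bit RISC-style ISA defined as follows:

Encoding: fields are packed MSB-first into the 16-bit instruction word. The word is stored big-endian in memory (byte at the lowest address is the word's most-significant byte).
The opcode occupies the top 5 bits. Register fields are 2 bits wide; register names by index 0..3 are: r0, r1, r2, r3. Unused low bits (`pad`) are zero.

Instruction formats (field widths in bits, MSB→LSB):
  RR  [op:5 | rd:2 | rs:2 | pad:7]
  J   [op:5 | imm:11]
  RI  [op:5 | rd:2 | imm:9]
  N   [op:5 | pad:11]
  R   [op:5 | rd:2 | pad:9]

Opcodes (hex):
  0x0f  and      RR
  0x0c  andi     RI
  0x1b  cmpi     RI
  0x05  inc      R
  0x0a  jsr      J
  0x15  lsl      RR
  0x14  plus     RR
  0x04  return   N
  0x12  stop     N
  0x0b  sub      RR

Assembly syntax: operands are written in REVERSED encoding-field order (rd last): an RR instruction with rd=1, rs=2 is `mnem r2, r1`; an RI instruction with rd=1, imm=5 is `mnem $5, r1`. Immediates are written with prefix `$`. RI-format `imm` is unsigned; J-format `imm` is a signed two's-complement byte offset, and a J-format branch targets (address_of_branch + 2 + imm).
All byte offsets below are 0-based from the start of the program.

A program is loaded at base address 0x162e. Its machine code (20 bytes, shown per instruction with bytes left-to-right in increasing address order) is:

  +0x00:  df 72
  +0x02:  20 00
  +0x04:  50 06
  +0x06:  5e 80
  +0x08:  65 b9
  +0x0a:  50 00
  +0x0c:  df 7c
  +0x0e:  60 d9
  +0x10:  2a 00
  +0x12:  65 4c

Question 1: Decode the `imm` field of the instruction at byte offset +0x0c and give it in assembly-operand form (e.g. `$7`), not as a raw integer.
$380

@+0c  big-endian(df 7c) = 0xdf7c
  top 5b → 0x1b → cmpi [RI]
  [10:9] rd=3 = r3
  [8:0] imm=380 = $380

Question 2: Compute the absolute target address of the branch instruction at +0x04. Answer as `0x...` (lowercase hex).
0x163a

[04] 50 06 → 0x5006
  op=0x5006>>11=0xa ⇒ jsr (J)
  imm: (w>>0)&0x7ff=0x6 → $6
  target = base 0x162e + off 0x04 + 2 + imm 6 = 0x163a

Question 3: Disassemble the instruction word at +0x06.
sub r1, r3

off 0x06: read 5e 80 as big → 0x5e80
  top 5b → 0xb → sub [RR]
  rd@[10:9]=0x3 ⇒ r3
  rs@[8:7]=0x1 ⇒ r1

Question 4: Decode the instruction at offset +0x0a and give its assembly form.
[0a] 50 00 → 0x5000
  top 5b → 0xa → jsr [J]
  imm: (w>>0)&0x7ff=0x0 → $0

jsr $0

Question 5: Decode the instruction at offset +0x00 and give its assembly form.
cmpi $370, r3

@+00  big-endian(df 72) = 0xdf72
  top 5b → 0x1b → cmpi [RI]
  [10:9] rd=3 = r3
  [8:0] imm=370 = $370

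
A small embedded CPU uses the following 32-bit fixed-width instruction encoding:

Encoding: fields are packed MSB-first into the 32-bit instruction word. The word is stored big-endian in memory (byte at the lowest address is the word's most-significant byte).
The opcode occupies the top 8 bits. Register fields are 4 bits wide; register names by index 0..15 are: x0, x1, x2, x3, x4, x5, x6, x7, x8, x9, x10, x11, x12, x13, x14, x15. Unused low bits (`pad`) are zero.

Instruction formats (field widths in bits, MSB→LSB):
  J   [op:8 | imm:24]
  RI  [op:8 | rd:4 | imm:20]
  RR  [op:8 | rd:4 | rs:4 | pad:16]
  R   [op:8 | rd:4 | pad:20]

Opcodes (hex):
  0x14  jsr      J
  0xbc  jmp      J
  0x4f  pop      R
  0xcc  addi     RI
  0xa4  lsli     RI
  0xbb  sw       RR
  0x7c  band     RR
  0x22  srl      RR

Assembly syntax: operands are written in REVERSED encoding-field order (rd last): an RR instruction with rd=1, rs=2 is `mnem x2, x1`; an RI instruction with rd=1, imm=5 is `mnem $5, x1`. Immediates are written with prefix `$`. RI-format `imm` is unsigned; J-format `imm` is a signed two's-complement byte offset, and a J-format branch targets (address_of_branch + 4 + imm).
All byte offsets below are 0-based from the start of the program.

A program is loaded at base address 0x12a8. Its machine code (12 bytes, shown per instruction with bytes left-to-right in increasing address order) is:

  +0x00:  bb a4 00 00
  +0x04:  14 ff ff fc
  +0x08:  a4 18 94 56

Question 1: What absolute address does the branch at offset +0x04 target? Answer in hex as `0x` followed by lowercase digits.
+0x04: 14 ff ff fc ⇒ word 0x14fffffc (big)
  top 8b → 0x14 → jsr [J]
  imm@[23:0]=0xfffffc (s24→-4) ⇒ $-4
  target = base 0x12a8 + off 0x04 + 4 + imm -4 = 0x12ac

0x12ac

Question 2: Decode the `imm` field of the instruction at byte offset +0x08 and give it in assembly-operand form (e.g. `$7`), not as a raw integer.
$562262

off 0x08: read a4 18 94 56 as big → 0xa4189456
  opcode bits[31:24]=0xa4: lsli/RI
  rd@[23:20]=0x1 ⇒ x1
  imm@[19:0]=0x89456 ⇒ $562262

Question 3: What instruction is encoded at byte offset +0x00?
sw x4, x10

@+00  big-endian(bb a4 00 00) = 0xbba40000
  op=0xbba40000>>24=0xbb ⇒ sw (RR)
  rd@[23:20]=0xa ⇒ x10
  rs@[19:16]=0x4 ⇒ x4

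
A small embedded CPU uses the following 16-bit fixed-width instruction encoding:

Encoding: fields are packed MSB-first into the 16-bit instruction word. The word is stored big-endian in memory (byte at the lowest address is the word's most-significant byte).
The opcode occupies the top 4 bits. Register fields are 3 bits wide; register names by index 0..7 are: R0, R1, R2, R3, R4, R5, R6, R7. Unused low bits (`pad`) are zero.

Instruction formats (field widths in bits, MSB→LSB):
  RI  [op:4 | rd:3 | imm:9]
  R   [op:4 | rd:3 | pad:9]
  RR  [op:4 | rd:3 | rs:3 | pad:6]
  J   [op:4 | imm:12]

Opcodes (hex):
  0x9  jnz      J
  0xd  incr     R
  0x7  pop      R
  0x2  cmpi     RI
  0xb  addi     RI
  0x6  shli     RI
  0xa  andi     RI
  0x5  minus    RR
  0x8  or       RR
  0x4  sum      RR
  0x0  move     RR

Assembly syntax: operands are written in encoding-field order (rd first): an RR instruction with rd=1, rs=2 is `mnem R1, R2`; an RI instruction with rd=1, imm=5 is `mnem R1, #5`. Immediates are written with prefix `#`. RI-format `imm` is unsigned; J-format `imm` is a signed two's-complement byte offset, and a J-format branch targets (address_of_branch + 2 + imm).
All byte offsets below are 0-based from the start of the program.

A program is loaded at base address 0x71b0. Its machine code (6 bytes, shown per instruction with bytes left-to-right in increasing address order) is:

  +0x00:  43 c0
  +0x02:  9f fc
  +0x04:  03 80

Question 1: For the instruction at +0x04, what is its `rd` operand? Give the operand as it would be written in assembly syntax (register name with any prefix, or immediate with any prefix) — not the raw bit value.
R1

@+04  big-endian(03 80) = 0x0380
  opcode bits[15:12]=0x0: move/RR
  rd: (w>>9)&0x7=0x1 → R1
  rs: (w>>6)&0x7=0x6 → R6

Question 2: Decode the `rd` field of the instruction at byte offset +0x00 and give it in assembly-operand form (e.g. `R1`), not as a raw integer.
@+00  big-endian(43 c0) = 0x43c0
  opcode bits[15:12]=0x4: sum/RR
  rd@[11:9]=0x1 ⇒ R1
  rs@[8:6]=0x7 ⇒ R7

R1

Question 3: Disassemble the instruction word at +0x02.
jnz #-4

+0x02: 9f fc ⇒ word 0x9ffc (big)
  op=0x9ffc>>12=0x9 ⇒ jnz (J)
  imm@[11:0]=0xffc (s12→-4) ⇒ #-4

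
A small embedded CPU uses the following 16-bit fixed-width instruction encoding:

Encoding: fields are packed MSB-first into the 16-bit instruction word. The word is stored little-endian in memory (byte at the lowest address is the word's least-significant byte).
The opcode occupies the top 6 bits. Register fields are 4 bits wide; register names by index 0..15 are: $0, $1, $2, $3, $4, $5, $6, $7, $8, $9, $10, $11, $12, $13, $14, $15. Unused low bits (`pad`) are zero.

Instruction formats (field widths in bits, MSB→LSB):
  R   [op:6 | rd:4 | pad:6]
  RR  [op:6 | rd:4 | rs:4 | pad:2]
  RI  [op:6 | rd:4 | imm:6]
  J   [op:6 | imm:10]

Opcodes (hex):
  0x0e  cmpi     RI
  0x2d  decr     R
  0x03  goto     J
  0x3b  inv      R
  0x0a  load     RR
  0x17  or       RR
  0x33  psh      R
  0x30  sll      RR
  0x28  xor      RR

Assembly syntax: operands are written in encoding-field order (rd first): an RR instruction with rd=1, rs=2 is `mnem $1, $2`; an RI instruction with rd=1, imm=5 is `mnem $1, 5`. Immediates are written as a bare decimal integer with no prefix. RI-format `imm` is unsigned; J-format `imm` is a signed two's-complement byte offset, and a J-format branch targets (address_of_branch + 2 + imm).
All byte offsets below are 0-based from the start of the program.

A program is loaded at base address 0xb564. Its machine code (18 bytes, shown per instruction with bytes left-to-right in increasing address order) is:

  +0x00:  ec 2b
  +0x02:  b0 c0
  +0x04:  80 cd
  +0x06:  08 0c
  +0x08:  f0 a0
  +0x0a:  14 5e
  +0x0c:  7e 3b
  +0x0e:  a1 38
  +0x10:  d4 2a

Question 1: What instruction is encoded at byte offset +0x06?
goto 8

[06] 08 0c → 0x0c08
  top 6b → 0x3 → goto [J]
  imm@[9:0]=0x8 ⇒ 8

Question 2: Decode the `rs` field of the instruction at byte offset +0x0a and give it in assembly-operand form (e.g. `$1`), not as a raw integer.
$5

off 0x0a: read 14 5e as little → 0x5e14
  op=0x5e14>>10=0x17 ⇒ or (RR)
  rd@[9:6]=0x8 ⇒ $8
  rs@[5:2]=0x5 ⇒ $5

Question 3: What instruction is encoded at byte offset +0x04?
[04] 80 cd → 0xcd80
  op=0xcd80>>10=0x33 ⇒ psh (R)
  [9:6] rd=6 = $6

psh $6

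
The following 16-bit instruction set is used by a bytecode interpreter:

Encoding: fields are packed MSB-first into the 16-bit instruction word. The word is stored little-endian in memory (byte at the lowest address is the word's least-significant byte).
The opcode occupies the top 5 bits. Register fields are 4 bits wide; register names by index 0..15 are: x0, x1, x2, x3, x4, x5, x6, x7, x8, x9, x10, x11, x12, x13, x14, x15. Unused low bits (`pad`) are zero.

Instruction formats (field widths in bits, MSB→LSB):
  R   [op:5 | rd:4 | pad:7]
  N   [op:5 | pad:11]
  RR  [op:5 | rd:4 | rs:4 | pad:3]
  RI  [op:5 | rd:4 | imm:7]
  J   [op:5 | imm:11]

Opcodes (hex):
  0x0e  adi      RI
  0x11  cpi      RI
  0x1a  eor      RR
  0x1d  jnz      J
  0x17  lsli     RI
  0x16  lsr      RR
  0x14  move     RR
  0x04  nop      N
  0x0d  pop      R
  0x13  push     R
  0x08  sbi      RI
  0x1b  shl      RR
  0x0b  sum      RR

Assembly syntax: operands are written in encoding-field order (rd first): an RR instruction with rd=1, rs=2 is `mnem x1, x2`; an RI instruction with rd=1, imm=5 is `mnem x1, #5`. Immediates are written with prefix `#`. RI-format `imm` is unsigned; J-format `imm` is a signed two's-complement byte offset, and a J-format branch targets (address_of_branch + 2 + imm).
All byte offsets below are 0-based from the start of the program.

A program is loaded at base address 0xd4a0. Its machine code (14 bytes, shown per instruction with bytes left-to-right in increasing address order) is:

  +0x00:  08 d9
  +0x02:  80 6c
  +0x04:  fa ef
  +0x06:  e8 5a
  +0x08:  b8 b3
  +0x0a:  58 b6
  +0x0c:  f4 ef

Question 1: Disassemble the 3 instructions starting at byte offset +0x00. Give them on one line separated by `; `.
off 0x00: read 08 d9 as little → 0xd908
  opcode bits[15:11]=0x1b: shl/RR
  rd@[10:7]=0x2 ⇒ x2
  rs@[6:3]=0x1 ⇒ x1
off 0x02: read 80 6c as little → 0x6c80
  opcode bits[15:11]=0xd: pop/R
  rd@[10:7]=0x9 ⇒ x9
off 0x04: read fa ef as little → 0xeffa
  opcode bits[15:11]=0x1d: jnz/J
  imm@[10:0]=0x7fa (s11→-6) ⇒ #-6

shl x2, x1; pop x9; jnz #-6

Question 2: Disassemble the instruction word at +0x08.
lsr x7, x7

@+08  little-endian(b8 b3) = 0xb3b8
  top 5b → 0x16 → lsr [RR]
  rd@[10:7]=0x7 ⇒ x7
  rs@[6:3]=0x7 ⇒ x7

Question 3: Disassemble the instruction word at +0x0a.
lsr x12, x11

@+0a  little-endian(58 b6) = 0xb658
  top 5b → 0x16 → lsr [RR]
  rd@[10:7]=0xc ⇒ x12
  rs@[6:3]=0xb ⇒ x11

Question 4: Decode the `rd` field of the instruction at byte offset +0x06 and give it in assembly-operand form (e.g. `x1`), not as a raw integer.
+0x06: e8 5a ⇒ word 0x5ae8 (little)
  top 5b → 0xb → sum [RR]
  rd@[10:7]=0x5 ⇒ x5
  rs@[6:3]=0xd ⇒ x13

x5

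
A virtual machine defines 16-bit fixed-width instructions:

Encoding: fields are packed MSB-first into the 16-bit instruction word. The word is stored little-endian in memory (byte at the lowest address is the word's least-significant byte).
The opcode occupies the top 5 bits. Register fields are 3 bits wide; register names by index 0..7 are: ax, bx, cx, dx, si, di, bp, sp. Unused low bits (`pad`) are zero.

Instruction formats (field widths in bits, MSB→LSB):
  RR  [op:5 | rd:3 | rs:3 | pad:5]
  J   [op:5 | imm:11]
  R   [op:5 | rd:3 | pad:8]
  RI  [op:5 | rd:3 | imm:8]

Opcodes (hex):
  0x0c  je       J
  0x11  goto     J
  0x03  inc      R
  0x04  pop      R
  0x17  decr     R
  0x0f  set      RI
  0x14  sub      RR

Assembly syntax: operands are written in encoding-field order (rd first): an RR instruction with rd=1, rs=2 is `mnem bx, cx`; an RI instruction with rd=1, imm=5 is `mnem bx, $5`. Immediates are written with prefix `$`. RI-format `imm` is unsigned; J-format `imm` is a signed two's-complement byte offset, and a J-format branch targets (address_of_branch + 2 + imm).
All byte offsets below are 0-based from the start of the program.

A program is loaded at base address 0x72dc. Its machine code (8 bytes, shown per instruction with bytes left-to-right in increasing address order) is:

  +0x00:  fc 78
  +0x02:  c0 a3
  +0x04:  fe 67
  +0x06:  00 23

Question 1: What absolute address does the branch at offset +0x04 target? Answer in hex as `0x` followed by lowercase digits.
+0x04: fe 67 ⇒ word 0x67fe (little)
  op=0x67fe>>11=0xc ⇒ je (J)
  imm: (w>>0)&0x7ff=0x7fe (s11→-2) → $-2
  target = base 0x72dc + off 0x04 + 2 + imm -2 = 0x72e0

0x72e0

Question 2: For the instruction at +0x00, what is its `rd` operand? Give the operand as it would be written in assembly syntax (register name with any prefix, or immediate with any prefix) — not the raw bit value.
ax

+0x00: fc 78 ⇒ word 0x78fc (little)
  opcode bits[15:11]=0xf: set/RI
  [10:8] rd=0 = ax
  [7:0] imm=252 = $252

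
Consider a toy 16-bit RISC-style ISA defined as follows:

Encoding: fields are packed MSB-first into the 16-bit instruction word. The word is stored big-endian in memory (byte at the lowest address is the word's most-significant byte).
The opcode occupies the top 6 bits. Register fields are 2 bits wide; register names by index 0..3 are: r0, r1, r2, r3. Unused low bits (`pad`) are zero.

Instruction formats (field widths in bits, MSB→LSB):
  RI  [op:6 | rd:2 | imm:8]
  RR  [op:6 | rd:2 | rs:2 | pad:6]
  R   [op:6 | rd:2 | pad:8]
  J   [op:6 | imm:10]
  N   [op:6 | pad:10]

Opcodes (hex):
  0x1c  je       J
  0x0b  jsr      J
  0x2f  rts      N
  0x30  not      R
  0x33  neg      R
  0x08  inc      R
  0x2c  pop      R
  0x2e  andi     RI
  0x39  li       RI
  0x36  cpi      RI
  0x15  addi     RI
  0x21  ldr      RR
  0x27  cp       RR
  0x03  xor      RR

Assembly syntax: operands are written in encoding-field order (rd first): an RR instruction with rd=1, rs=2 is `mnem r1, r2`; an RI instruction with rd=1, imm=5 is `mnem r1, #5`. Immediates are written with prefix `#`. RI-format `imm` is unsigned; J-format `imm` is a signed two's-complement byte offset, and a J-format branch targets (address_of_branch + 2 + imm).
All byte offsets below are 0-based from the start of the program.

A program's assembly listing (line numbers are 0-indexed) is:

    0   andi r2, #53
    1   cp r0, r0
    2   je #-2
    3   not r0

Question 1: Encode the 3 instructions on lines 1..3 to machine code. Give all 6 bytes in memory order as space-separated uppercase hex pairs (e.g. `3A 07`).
9C 00 73 FE C0 00

line 1 (cp): pack op=0x27:6|rd=0:2|rs=0:2|pad=0:6 = 0x9c00; big→ 9c 00
line 2 (je): pack op=0x1c:6|imm=-2:10 = 0x73fe; big→ 73 fe
line 3 (not): pack op=0x30:6|rd=0:2|pad=0:8 = 0xc000; big→ c0 00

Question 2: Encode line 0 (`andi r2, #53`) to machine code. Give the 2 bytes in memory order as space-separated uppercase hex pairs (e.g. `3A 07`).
line 0 (andi): pack op=0x2e:6|rd=2:2|imm=53:8 = 0xba35; big→ ba 35

BA 35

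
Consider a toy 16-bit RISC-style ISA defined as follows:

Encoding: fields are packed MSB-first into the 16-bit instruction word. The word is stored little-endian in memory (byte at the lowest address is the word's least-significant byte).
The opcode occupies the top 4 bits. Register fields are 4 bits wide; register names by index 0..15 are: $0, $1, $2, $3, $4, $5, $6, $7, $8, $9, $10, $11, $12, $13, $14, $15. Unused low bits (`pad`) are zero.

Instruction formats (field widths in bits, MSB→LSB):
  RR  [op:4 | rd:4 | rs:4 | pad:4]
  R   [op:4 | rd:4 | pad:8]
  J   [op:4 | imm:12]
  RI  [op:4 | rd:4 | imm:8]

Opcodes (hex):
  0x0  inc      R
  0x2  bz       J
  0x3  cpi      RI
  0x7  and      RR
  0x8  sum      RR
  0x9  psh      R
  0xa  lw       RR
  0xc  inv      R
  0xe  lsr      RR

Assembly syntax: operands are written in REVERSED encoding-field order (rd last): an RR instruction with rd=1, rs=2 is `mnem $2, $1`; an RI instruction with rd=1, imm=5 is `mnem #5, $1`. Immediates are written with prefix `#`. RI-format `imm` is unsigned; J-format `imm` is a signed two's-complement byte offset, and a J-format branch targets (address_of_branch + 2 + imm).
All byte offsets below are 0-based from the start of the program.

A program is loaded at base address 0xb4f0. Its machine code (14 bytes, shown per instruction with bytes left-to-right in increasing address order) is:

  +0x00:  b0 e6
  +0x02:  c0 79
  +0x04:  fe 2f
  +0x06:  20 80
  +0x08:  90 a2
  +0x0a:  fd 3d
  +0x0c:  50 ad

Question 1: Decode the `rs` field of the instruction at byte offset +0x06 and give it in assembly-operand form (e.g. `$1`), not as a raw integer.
+0x06: 20 80 ⇒ word 0x8020 (little)
  opcode bits[15:12]=0x8: sum/RR
  [11:8] rd=0 = $0
  [7:4] rs=2 = $2

$2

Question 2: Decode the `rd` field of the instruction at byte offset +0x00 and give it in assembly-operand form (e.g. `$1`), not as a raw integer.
$6

+0x00: b0 e6 ⇒ word 0xe6b0 (little)
  op=0xe6b0>>12=0xe ⇒ lsr (RR)
  rd: (w>>8)&0xf=0x6 → $6
  rs: (w>>4)&0xf=0xb → $11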